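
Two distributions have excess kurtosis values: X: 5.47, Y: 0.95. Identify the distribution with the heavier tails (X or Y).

X

Higher excess kurtosis ⇒ heavier tails relative to the normal distribution.
5.47 vs 0.95: the larger is 5.47, so X has heavier tails.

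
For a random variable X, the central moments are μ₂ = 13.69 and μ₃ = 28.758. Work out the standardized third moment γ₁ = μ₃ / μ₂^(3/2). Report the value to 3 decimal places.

σ = √μ₂ = √13.69 = 3.70000
σ³ = μ₂^(3/2) = 50.65300
γ₁ = μ₃/σ³ = 28.758 / 50.65300 ≈ 0.568

0.568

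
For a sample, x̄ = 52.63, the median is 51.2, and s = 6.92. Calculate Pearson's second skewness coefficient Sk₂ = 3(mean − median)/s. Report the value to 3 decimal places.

Sk₂ = 3(52.63 − 51.2) / 6.92 = 3 × 1.4300 / 6.92
    = 4.2900 / 6.92 ≈ 0.620

0.620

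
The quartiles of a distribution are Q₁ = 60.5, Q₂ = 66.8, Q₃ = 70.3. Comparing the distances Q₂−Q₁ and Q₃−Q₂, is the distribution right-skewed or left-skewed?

left-skewed

Q₂ − Q₁ = 6.3;  Q₃ − Q₂ = 3.5
Q₂ − Q₁ > Q₃ − Q₂ ⇒ the lower half is more spread out ⇒ left-skewed.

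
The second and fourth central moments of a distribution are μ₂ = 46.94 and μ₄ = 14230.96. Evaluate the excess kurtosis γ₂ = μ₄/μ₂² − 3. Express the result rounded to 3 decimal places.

μ₂² = 46.94² = 2203.36360
μ₄/μ₂² = 14230.96 / 2203.36360 = 6.45874
γ₂ = 6.45874 − 3 ≈ 3.459

3.459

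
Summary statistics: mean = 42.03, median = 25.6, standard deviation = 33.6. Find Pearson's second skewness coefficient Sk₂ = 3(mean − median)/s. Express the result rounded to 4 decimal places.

Sk₂ = 3(42.03 − 25.6) / 33.6 = 3 × 16.4300 / 33.6
    = 49.2900 / 33.6 ≈ 1.4670

1.4670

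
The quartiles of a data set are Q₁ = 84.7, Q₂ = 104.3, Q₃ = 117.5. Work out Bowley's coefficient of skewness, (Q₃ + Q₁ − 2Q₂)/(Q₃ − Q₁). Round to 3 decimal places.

-0.195

numerator: Q₃ + Q₁ − 2Q₂ = 117.5 + 84.7 − 2×104.3 = -6.4000
denominator: Q₃ − Q₁ = 117.5 − 84.7 = 32.8000
Bowley skewness = -6.4000 / 32.8000 ≈ -0.195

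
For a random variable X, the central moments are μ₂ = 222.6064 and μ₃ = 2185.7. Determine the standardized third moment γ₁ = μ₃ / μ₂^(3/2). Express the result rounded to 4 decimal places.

0.6581

σ = √μ₂ = √222.6064 = 14.92000
σ³ = μ₂^(3/2) = 3321.28749
γ₁ = μ₃/σ³ = 2185.7 / 3321.28749 ≈ 0.6581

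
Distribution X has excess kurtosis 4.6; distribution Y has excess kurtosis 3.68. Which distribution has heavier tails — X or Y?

X

Higher excess kurtosis ⇒ heavier tails relative to the normal distribution.
4.6 vs 3.68: the larger is 4.6, so X has heavier tails.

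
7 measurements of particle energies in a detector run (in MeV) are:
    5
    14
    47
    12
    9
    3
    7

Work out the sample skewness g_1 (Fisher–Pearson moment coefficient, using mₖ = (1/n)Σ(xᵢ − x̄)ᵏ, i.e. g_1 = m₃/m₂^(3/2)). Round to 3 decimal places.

x̄ = (5 + 14 + 47 + 12 + 9 + 3 + 7) / 7 = 13.8571
deviations (xᵢ − x̄): -8.8571, 0.1429, 33.1429, -1.8571, -4.8571, -10.8571, -6.8571
Σ(xᵢ − x̄)² = 1368.8571 ⇒ m₂ = 1368.8571/7 = 195.55102
Σ(xᵢ − x̄)³ = 33987.6735 ⇒ m₃ = 33987.6735/7 = 4855.38192
m₂^(3/2) = 195.55102^(1.5) = 2734.57683
g_1 = m₃ / m₂^(3/2) = 4855.38192 / 2734.57683 ≈ 1.776

1.776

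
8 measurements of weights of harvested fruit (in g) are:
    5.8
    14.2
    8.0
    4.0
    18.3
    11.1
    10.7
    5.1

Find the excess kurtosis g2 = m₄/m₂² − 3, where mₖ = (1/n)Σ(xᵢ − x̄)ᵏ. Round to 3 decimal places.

x̄ = 9.6500
Σ(xᵢ − x̄)² = 168.9000 ⇒ m₂ = 21.11250
Σ(xᵢ − x̄)⁴ = 7707.3941 ⇒ m₄ = 963.42426
m₂² = 445.73766
g2 = m₄/m₂² − 3 = 2.16142 − 3 ≈ -0.839

-0.839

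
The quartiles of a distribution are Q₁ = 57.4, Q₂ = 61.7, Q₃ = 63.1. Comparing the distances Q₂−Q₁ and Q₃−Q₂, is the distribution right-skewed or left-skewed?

left-skewed

Q₂ − Q₁ = 4.3;  Q₃ − Q₂ = 1.4
Q₂ − Q₁ > Q₃ − Q₂ ⇒ the lower half is more spread out ⇒ left-skewed.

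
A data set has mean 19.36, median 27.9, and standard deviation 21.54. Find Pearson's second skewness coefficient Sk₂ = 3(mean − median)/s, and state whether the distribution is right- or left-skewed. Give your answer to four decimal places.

Sk₂ = 3(19.36 − 27.9) / 21.54 = 3 × -8.5400 / 21.54
    = -25.6200 / 21.54 ≈ -1.1894
Sk₂ < 0 ⇒ mean < median ⇒ left-skewed (negative skew).

-1.1894, left-skewed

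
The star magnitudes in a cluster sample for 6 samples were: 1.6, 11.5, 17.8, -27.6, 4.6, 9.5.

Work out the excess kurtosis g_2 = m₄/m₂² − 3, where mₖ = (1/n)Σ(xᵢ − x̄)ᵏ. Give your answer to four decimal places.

x̄ = 2.9000
Σ(xᵢ − x̄)² = 1274.3600 ⇒ m₂ = 212.39333
Σ(xᵢ − x̄)⁴ = 922032.2660 ⇒ m₄ = 153672.04433
m₂² = 45110.92804
g_2 = m₄/m₂² − 3 = 3.40654 − 3 ≈ 0.4065

0.4065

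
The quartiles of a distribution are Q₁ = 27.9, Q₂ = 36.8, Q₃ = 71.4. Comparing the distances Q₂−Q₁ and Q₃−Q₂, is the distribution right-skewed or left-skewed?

Q₂ − Q₁ = 8.9;  Q₃ − Q₂ = 34.6
Q₃ − Q₂ > Q₂ − Q₁ ⇒ the upper half is more spread out ⇒ right-skewed.

right-skewed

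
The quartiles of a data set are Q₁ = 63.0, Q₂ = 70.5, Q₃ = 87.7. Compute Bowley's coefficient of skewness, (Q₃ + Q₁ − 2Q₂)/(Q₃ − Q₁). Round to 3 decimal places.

0.393

numerator: Q₃ + Q₁ − 2Q₂ = 87.7 + 63.0 − 2×70.5 = 9.7000
denominator: Q₃ − Q₁ = 87.7 − 63.0 = 24.7000
Bowley skewness = 9.7000 / 24.7000 ≈ 0.393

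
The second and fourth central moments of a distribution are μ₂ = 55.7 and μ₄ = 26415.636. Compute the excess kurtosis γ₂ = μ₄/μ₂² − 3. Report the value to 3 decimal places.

μ₂² = 55.7² = 3102.49000
μ₄/μ₂² = 26415.636 / 3102.49000 = 8.51433
γ₂ = 8.51433 − 3 ≈ 5.514

5.514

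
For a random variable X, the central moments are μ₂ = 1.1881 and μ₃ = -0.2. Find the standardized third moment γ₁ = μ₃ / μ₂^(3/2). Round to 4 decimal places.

-0.1544

σ = √μ₂ = √1.1881 = 1.09000
σ³ = μ₂^(3/2) = 1.29503
γ₁ = μ₃/σ³ = -0.2 / 1.29503 ≈ -0.1544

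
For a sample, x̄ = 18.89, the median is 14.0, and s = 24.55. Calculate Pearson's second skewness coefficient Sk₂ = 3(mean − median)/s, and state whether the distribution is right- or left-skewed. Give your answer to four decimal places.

0.5976, right-skewed

Sk₂ = 3(18.89 − 14.0) / 24.55 = 3 × 4.8900 / 24.55
    = 14.6700 / 24.55 ≈ 0.5976
Sk₂ > 0 ⇒ mean > median ⇒ right-skewed (positive skew).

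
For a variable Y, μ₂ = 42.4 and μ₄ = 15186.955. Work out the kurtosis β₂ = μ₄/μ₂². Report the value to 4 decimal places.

8.4477

μ₂² = 42.4² = 1797.76000
μ₄/μ₂² = 15186.955 / 1797.76000 = 8.44771
β₂ ≈ 8.4477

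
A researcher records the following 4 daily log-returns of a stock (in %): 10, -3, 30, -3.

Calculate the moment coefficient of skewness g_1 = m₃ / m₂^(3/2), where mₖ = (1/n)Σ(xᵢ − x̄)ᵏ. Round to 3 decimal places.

0.701

x̄ = (10 - 3 + 30 - 3) / 4 = 8.5000
deviations (xᵢ − x̄): 1.5000, -11.5000, 21.5000, -11.5000
Σ(xᵢ − x̄)² = 729.0000 ⇒ m₂ = 729.0000/4 = 182.25000
Σ(xᵢ − x̄)³ = 6900.0000 ⇒ m₃ = 6900.0000/4 = 1725.00000
m₂^(3/2) = 182.25000^(1.5) = 2460.37500
g_1 = m₃ / m₂^(3/2) = 1725.00000 / 2460.37500 ≈ 0.701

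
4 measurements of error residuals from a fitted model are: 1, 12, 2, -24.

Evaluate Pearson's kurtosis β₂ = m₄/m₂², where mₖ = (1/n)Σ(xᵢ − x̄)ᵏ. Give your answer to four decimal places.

x̄ = -2.2500
Σ(xᵢ − x̄)² = 704.7500 ⇒ m₂ = 176.18750
Σ(xᵢ − x̄)⁴ = 265460.3281 ⇒ m₄ = 66365.08203
m₂² = 31042.03516
β₂ = m₄/m₂² = 66365.08203 / 31042.03516 ≈ 2.1379

2.1379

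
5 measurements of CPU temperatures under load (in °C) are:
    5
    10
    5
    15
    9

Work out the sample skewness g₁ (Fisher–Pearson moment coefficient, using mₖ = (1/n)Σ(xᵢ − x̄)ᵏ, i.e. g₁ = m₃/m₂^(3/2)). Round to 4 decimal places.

x̄ = (5 + 10 + 5 + 15 + 9) / 5 = 8.8000
deviations (xᵢ − x̄): -3.8000, 1.2000, -3.8000, 6.2000, 0.2000
Σ(xᵢ − x̄)² = 68.8000 ⇒ m₂ = 68.8000/5 = 13.76000
Σ(xᵢ − x̄)³ = 130.3200 ⇒ m₃ = 130.3200/5 = 26.06400
m₂^(3/2) = 13.76000^(1.5) = 51.04200
g₁ = m₃ / m₂^(3/2) = 26.06400 / 51.04200 ≈ 0.5106

0.5106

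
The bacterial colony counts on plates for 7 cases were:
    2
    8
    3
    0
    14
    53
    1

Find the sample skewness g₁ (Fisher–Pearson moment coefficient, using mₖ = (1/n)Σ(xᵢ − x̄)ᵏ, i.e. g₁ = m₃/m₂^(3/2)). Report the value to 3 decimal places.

1.779

x̄ = (2 + 8 + 3 + 0 + 14 + 53 + 1) / 7 = 11.5714
deviations (xᵢ − x̄): -9.5714, -3.5714, -8.5714, -11.5714, 2.4286, 41.4286, -10.5714
Σ(xᵢ − x̄)² = 2145.7143 ⇒ m₂ = 2145.7143/7 = 306.53061
Σ(xᵢ − x̄)³ = 66836.3265 ⇒ m₃ = 66836.3265/7 = 9548.04665
m₂^(3/2) = 306.53061^(1.5) = 5366.74276
g₁ = m₃ / m₂^(3/2) = 9548.04665 / 5366.74276 ≈ 1.779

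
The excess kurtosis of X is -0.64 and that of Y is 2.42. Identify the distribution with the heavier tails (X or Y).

Y

Higher excess kurtosis ⇒ heavier tails relative to the normal distribution.
-0.64 vs 2.42: the larger is 2.42, so Y has heavier tails. (Y is leptokurtic — heavier-than-normal tails; the other is platykurtic.)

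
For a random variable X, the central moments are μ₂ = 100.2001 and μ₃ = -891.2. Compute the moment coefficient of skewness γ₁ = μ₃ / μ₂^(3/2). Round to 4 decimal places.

-0.8885

σ = √μ₂ = √100.2001 = 10.01000
σ³ = μ₂^(3/2) = 1003.00300
γ₁ = μ₃/σ³ = -891.2 / 1003.00300 ≈ -0.8885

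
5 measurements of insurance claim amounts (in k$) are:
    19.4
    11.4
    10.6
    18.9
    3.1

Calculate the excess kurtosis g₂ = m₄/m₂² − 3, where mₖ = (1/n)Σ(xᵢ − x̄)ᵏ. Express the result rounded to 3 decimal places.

x̄ = 12.6800
Σ(xᵢ − x̄)² = 181.5880 ⇒ m₂ = 36.31760
Σ(xᵢ − x̄)⁴ = 11980.3831 ⇒ m₄ = 2396.07661
m₂² = 1318.96807
g₂ = m₄/m₂² − 3 = 1.81663 − 3 ≈ -1.183

-1.183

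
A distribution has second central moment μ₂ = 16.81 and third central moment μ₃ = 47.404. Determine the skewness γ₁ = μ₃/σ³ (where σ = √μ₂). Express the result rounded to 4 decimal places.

0.6878

σ = √μ₂ = √16.81 = 4.10000
σ³ = μ₂^(3/2) = 68.92100
γ₁ = μ₃/σ³ = 47.404 / 68.92100 ≈ 0.6878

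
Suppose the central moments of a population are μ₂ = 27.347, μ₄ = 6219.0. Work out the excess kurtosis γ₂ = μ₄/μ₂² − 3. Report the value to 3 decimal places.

5.316

μ₂² = 27.347² = 747.85841
μ₄/μ₂² = 6219.0 / 747.85841 = 8.31575
γ₂ = 8.31575 − 3 ≈ 5.316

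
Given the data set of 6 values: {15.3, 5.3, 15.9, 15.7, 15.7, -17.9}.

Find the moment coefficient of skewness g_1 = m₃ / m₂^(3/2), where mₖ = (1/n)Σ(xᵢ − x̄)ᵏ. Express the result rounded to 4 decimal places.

x̄ = (15.3 + 5.3 + 15.9 + 15.7 + 15.7 - 17.9) / 6 = 8.3333
deviations (xᵢ − x̄): 6.9667, -3.0333, 7.5667, 7.3667, 7.3667, -26.2333
Σ(xᵢ − x̄)² = 911.7133 ⇒ m₂ = 911.7133/6 = 151.95222
Σ(xᵢ − x̄)³ = -16510.4756 ⇒ m₃ = -16510.4756/6 = -2751.74593
m₂^(3/2) = 151.95222^(1.5) = 1873.09836
g_1 = m₃ / m₂^(3/2) = -2751.74593 / 1873.09836 ≈ -1.4691

-1.4691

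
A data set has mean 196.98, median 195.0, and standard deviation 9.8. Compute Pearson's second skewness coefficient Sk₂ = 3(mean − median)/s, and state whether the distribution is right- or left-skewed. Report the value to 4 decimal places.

0.6061, right-skewed

Sk₂ = 3(196.98 − 195.0) / 9.8 = 3 × 1.9800 / 9.8
    = 5.9400 / 9.8 ≈ 0.6061
Sk₂ > 0 ⇒ mean > median ⇒ right-skewed (positive skew).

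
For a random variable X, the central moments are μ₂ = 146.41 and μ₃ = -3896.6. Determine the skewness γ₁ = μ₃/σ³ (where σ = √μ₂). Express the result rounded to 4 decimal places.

-2.1995

σ = √μ₂ = √146.41 = 12.10000
σ³ = μ₂^(3/2) = 1771.56100
γ₁ = μ₃/σ³ = -3896.6 / 1771.56100 ≈ -2.1995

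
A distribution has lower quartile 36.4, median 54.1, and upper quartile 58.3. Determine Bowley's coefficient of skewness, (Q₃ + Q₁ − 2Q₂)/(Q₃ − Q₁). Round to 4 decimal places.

numerator: Q₃ + Q₁ − 2Q₂ = 58.3 + 36.4 − 2×54.1 = -13.5000
denominator: Q₃ − Q₁ = 58.3 − 36.4 = 21.9000
Bowley skewness = -13.5000 / 21.9000 ≈ -0.6164

-0.6164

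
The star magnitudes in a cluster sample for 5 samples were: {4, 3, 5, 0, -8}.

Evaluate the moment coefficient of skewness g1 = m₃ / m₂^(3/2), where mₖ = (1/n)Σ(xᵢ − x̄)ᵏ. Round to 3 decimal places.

-1.082

x̄ = (4 + 3 + 5 + 0 - 8) / 5 = 0.8000
deviations (xᵢ − x̄): 3.2000, 2.2000, 4.2000, -0.8000, -8.8000
Σ(xᵢ − x̄)² = 110.8000 ⇒ m₂ = 110.8000/5 = 22.16000
Σ(xᵢ − x̄)³ = -564.4800 ⇒ m₃ = -564.4800/5 = -112.89600
m₂^(3/2) = 22.16000^(1.5) = 104.31689
g1 = m₃ / m₂^(3/2) = -112.89600 / 104.31689 ≈ -1.082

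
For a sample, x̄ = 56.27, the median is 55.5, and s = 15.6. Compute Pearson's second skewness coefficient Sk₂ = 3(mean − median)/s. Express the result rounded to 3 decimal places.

Sk₂ = 3(56.27 − 55.5) / 15.6 = 3 × 0.7700 / 15.6
    = 2.3100 / 15.6 ≈ 0.148

0.148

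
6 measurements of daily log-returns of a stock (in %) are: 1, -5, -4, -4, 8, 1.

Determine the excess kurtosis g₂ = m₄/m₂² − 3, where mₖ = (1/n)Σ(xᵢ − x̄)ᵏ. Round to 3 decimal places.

x̄ = -0.5000
Σ(xᵢ − x̄)² = 121.5000 ⇒ m₂ = 20.25000
Σ(xᵢ − x̄)⁴ = 5940.3750 ⇒ m₄ = 990.06250
m₂² = 410.06250
g₂ = m₄/m₂² − 3 = 2.41442 − 3 ≈ -0.586

-0.586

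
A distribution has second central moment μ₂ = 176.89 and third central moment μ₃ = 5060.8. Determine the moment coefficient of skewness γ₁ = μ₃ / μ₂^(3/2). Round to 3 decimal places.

σ = √μ₂ = √176.89 = 13.30000
σ³ = μ₂^(3/2) = 2352.63700
γ₁ = μ₃/σ³ = 5060.8 / 2352.63700 ≈ 2.151

2.151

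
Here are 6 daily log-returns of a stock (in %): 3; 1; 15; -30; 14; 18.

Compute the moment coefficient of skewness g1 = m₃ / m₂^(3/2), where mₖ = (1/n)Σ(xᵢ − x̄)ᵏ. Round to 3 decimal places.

x̄ = (3 + 1 + 15 - 30 + 14 + 18) / 6 = 3.5000
deviations (xᵢ − x̄): -0.5000, -2.5000, 11.5000, -33.5000, 10.5000, 14.5000
Σ(xᵢ − x̄)² = 1581.5000 ⇒ m₂ = 1581.5000/6 = 263.58333
Σ(xᵢ − x̄)³ = -31884.0000 ⇒ m₃ = -31884.0000/6 = -5314.00000
m₂^(3/2) = 263.58333^(1.5) = 4279.34124
g1 = m₃ / m₂^(3/2) = -5314.00000 / 4279.34124 ≈ -1.242

-1.242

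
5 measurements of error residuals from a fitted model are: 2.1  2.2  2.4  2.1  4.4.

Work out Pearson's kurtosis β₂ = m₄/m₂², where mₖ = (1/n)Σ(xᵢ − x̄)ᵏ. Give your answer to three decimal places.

x̄ = 2.6400
Σ(xᵢ − x̄)² = 3.9320 ⇒ m₂ = 0.78640
Σ(xᵢ − x̄)⁴ = 9.8060 ⇒ m₄ = 1.96120
m₂² = 0.61842
β₂ = m₄/m₂² = 1.96120 / 0.61842 ≈ 3.171

3.171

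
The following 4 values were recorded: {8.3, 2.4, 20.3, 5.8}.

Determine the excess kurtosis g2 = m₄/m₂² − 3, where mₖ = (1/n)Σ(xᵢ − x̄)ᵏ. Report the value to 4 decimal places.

x̄ = 9.2000
Σ(xᵢ − x̄)² = 181.8200 ⇒ m₂ = 45.45500
Σ(xᵢ − x̄)⁴ = 17453.1314 ⇒ m₄ = 4363.28285
m₂² = 2066.15703
g2 = m₄/m₂² − 3 = 2.11179 − 3 ≈ -0.8882

-0.8882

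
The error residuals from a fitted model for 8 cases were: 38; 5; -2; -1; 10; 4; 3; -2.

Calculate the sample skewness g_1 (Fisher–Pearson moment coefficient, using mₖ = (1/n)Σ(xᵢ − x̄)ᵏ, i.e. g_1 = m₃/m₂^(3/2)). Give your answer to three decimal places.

1.861

x̄ = (38 + 5 - 2 - 1 + 10 + 4 + 3 - 2) / 8 = 6.8750
deviations (xᵢ − x̄): 31.1250, -1.8750, -8.8750, -7.8750, 3.1250, -2.8750, -3.8750, -8.8750
Σ(xᵢ − x̄)² = 1224.8750 ⇒ m₂ = 1224.8750/8 = 153.10938
Σ(xᵢ − x̄)³ = 28208.3438 ⇒ m₃ = 28208.3438/8 = 3526.04297
m₂^(3/2) = 153.10938^(1.5) = 1894.53519
g_1 = m₃ / m₂^(3/2) = 3526.04297 / 1894.53519 ≈ 1.861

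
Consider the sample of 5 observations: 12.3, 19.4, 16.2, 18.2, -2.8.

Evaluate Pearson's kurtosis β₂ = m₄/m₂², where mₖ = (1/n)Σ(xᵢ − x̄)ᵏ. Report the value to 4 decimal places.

2.8055

x̄ = 12.6600
Σ(xᵢ − x̄)² = 327.7920 ⇒ m₂ = 65.55840
Σ(xᵢ − x̄)⁴ = 60289.2439 ⇒ m₄ = 12057.84878
m₂² = 4297.90381
β₂ = m₄/m₂² = 12057.84878 / 4297.90381 ≈ 2.8055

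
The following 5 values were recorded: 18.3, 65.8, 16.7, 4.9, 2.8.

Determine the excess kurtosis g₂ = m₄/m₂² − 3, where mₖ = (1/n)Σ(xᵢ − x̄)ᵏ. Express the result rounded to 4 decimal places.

x̄ = 21.7000
Σ(xᵢ − x̄)² = 2620.8200 ⇒ m₂ = 524.16400
Σ(xᵢ − x̄)⁴ = 3990302.9714 ⇒ m₄ = 798060.59428
m₂² = 274747.89890
g₂ = m₄/m₂² − 3 = 2.90470 − 3 ≈ -0.0953

-0.0953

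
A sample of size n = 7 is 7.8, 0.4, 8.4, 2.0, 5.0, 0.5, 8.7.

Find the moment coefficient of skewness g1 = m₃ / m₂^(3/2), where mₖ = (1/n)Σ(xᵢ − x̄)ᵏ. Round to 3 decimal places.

-0.089

x̄ = (7.8 + 0.4 + 8.4 + 2.0 + 5.0 + 0.5 + 8.7) / 7 = 4.6857
deviations (xᵢ − x̄): 3.1143, -4.2857, 3.7143, -2.6857, 0.3143, -4.1857, 4.0143
Σ(xᵢ − x̄)² = 82.8086 ⇒ m₂ = 82.8086/7 = 11.82980
Σ(xᵢ − x̄)³ = -25.2580 ⇒ m₃ = -25.2580/7 = -3.60829
m₂^(3/2) = 11.82980^(1.5) = 40.68796
g1 = m₃ / m₂^(3/2) = -3.60829 / 40.68796 ≈ -0.089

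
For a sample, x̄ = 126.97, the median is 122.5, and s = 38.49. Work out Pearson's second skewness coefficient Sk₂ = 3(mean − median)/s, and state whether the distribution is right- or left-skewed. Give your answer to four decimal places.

0.3484, right-skewed

Sk₂ = 3(126.97 − 122.5) / 38.49 = 3 × 4.4700 / 38.49
    = 13.4100 / 38.49 ≈ 0.3484
Sk₂ > 0 ⇒ mean > median ⇒ right-skewed (positive skew).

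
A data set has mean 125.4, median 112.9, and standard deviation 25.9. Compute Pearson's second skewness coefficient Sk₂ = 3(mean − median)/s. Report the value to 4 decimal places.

Sk₂ = 3(125.4 − 112.9) / 25.9 = 3 × 12.5000 / 25.9
    = 37.5000 / 25.9 ≈ 1.4479

1.4479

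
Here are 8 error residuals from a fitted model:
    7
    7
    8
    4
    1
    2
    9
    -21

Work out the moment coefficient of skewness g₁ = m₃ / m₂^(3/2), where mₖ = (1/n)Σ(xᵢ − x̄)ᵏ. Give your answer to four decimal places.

x̄ = (7 + 7 + 8 + 4 + 1 + 2 + 9 - 21) / 8 = 2.1250
deviations (xᵢ − x̄): 4.8750, 4.8750, 5.8750, 1.8750, -1.1250, -0.1250, 6.8750, -23.1250
Σ(xᵢ − x̄)² = 668.8750 ⇒ m₂ = 668.8750/8 = 83.60938
Σ(xᵢ − x̄)³ = -11601.8438 ⇒ m₃ = -11601.8438/8 = -1450.23047
m₂^(3/2) = 83.60938^(1.5) = 764.50876
g₁ = m₃ / m₂^(3/2) = -1450.23047 / 764.50876 ≈ -1.8969

-1.8969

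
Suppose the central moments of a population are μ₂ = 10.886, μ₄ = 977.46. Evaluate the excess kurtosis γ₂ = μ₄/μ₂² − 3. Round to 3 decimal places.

μ₂² = 10.886² = 118.50500
μ₄/μ₂² = 977.46 / 118.50500 = 8.24826
γ₂ = 8.24826 − 3 ≈ 5.248

5.248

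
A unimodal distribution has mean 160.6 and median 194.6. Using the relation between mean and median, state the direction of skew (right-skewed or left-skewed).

left-skewed

mean − median = 160.6 − 194.6 = -34.0
mean < median ⇒ the longer tail is on the left ⇒ left-skewed (negatively skewed).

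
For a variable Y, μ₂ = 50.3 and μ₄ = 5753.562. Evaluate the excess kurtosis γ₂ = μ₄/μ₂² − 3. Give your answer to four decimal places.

-0.7259

μ₂² = 50.3² = 2530.09000
μ₄/μ₂² = 5753.562 / 2530.09000 = 2.27405
γ₂ = 2.27405 − 3 ≈ -0.7259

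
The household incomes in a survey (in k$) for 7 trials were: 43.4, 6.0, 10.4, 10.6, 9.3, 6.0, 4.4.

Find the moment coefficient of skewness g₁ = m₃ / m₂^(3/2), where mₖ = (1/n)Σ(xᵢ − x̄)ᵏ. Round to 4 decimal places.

1.9089

x̄ = (43.4 + 6.0 + 10.4 + 10.6 + 9.3 + 6.0 + 4.4) / 7 = 12.8714
deviations (xᵢ − x̄): 30.5286, -6.8714, -2.4714, -2.2714, -3.5714, -6.8714, -8.4714
Σ(xᵢ − x̄)² = 1122.2143 ⇒ m₂ = 1122.2143/7 = 160.31633
Σ(xᵢ − x̄)³ = 27123.2240 ⇒ m₃ = 27123.2240/7 = 3874.74628
m₂^(3/2) = 160.31633^(1.5) = 2029.86254
g₁ = m₃ / m₂^(3/2) = 3874.74628 / 2029.86254 ≈ 1.9089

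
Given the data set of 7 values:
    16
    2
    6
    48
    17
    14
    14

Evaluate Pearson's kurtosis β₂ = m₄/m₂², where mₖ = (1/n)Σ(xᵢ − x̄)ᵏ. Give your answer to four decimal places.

x̄ = 16.7143
Σ(xᵢ − x̄)² = 1325.4286 ⇒ m₂ = 189.34694
Σ(xᵢ − x̄)⁴ = 1018205.0437 ⇒ m₄ = 145457.86339
m₂² = 35852.26322
β₂ = m₄/m₂² = 145457.86339 / 35852.26322 ≈ 4.0571

4.0571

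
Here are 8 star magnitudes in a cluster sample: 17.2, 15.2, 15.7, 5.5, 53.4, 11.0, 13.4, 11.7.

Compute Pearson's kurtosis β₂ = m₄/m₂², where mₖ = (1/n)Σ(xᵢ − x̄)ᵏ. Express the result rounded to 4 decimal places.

x̄ = 17.8875
Σ(xᵢ − x̄)² = 1532.9288 ⇒ m₂ = 191.61609
Σ(xᵢ − x̄)⁴ = 1618212.0360 ⇒ m₄ = 202276.50450
m₂² = 36716.72738
β₂ = m₄/m₂² = 202276.50450 / 36716.72738 ≈ 5.5091

5.5091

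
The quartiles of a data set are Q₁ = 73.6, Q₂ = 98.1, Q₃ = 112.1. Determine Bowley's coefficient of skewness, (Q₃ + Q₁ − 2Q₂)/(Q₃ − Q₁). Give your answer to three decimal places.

-0.273

numerator: Q₃ + Q₁ − 2Q₂ = 112.1 + 73.6 − 2×98.1 = -10.5000
denominator: Q₃ − Q₁ = 112.1 − 73.6 = 38.5000
Bowley skewness = -10.5000 / 38.5000 ≈ -0.273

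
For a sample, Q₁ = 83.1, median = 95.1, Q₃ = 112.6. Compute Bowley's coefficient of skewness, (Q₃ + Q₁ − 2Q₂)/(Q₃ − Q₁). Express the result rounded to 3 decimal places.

numerator: Q₃ + Q₁ − 2Q₂ = 112.6 + 83.1 − 2×95.1 = 5.5000
denominator: Q₃ − Q₁ = 112.6 − 83.1 = 29.5000
Bowley skewness = 5.5000 / 29.5000 ≈ 0.186

0.186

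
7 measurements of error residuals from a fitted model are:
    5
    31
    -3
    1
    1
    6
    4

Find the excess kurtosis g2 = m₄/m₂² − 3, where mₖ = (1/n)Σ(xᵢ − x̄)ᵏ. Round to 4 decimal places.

x̄ = 6.4286
Σ(xᵢ − x̄)² = 759.7143 ⇒ m₂ = 108.53061
Σ(xᵢ − x̄)⁴ = 374198.9446 ⇒ m₄ = 53456.99209
m₂² = 11778.89379
g2 = m₄/m₂² − 3 = 4.53837 − 3 ≈ 1.5384

1.5384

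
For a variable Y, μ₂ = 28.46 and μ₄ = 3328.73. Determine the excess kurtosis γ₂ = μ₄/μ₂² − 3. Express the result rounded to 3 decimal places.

1.110

μ₂² = 28.46² = 809.97160
μ₄/μ₂² = 3328.73 / 809.97160 = 4.10969
γ₂ = 4.10969 − 3 ≈ 1.110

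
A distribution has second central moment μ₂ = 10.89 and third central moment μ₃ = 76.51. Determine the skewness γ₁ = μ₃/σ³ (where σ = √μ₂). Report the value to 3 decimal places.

σ = √μ₂ = √10.89 = 3.30000
σ³ = μ₂^(3/2) = 35.93700
γ₁ = μ₃/σ³ = 76.51 / 35.93700 ≈ 2.129

2.129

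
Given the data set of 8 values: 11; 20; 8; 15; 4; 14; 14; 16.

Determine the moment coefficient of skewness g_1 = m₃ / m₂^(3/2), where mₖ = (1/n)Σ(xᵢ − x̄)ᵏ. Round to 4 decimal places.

-0.4353

x̄ = (11 + 20 + 8 + 15 + 4 + 14 + 14 + 16) / 8 = 12.7500
deviations (xᵢ − x̄): -1.7500, 7.2500, -4.7500, 2.2500, -8.7500, 1.2500, 1.2500, 3.2500
Σ(xᵢ − x̄)² = 173.5000 ⇒ m₂ = 173.5000/8 = 21.68750
Σ(xᵢ − x̄)³ = -351.7500 ⇒ m₃ = -351.7500/8 = -43.96875
m₂^(3/2) = 21.68750^(1.5) = 100.99834
g_1 = m₃ / m₂^(3/2) = -43.96875 / 100.99834 ≈ -0.4353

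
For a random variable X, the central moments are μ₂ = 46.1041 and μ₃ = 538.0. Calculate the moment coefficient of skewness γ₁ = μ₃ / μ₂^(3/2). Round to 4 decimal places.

1.7186

σ = √μ₂ = √46.1041 = 6.79000
σ³ = μ₂^(3/2) = 313.04684
γ₁ = μ₃/σ³ = 538.0 / 313.04684 ≈ 1.7186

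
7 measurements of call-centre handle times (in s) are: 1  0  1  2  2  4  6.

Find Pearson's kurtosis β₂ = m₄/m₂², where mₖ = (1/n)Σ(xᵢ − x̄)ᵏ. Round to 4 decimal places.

2.5087

x̄ = 2.2857
Σ(xᵢ − x̄)² = 25.4286 ⇒ m₂ = 3.63265
Σ(xᵢ − x̄)⁴ = 231.7376 ⇒ m₄ = 33.10537
m₂² = 13.19617
β₂ = m₄/m₂² = 33.10537 / 13.19617 ≈ 2.5087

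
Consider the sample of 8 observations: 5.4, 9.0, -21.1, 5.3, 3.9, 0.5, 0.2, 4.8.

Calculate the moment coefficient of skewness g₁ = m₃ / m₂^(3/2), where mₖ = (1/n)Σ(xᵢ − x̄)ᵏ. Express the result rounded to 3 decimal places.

-1.866

x̄ = (5.4 + 9.0 - 21.1 + 5.3 + 3.9 + 0.5 + 0.2 + 4.8) / 8 = 1.0000
deviations (xᵢ − x̄): 4.4000, 8.0000, -22.1000, 4.3000, 2.9000, -0.5000, -0.8000, 3.8000
Σ(xᵢ − x̄)² = 614.0000 ⇒ m₂ = 614.0000/8 = 76.75000
Σ(xᵢ − x̄)³ = -10038.5460 ⇒ m₃ = -10038.5460/8 = -1254.81825
m₂^(3/2) = 76.75000^(1.5) = 672.38432
g₁ = m₃ / m₂^(3/2) = -1254.81825 / 672.38432 ≈ -1.866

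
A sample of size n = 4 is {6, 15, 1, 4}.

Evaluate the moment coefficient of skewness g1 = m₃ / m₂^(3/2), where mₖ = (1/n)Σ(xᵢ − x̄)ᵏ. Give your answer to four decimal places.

0.7592

x̄ = (6 + 15 + 1 + 4) / 4 = 6.5000
deviations (xᵢ − x̄): -0.5000, 8.5000, -5.5000, -2.5000
Σ(xᵢ − x̄)² = 109.0000 ⇒ m₂ = 109.0000/4 = 27.25000
Σ(xᵢ − x̄)³ = 432.0000 ⇒ m₃ = 432.0000/4 = 108.00000
m₂^(3/2) = 27.25000^(1.5) = 142.24918
g1 = m₃ / m₂^(3/2) = 108.00000 / 142.24918 ≈ 0.7592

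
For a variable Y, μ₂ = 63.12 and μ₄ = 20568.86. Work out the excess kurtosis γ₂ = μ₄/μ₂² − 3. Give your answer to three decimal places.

2.163

μ₂² = 63.12² = 3984.13440
μ₄/μ₂² = 20568.86 / 3984.13440 = 5.16269
γ₂ = 5.16269 − 3 ≈ 2.163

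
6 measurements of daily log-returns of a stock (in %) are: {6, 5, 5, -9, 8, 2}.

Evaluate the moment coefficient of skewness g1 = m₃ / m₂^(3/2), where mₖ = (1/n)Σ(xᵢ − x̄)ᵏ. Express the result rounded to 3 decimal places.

x̄ = (6 + 5 + 5 - 9 + 8 + 2) / 6 = 2.8333
deviations (xᵢ − x̄): 3.1667, 2.1667, 2.1667, -11.8333, 5.1667, -0.8333
Σ(xᵢ − x̄)² = 186.8333 ⇒ m₂ = 186.8333/6 = 31.13889
Σ(xᵢ − x̄)³ = -1467.5556 ⇒ m₃ = -1467.5556/6 = -244.59259
m₂^(3/2) = 31.13889^(1.5) = 173.76194
g1 = m₃ / m₂^(3/2) = -244.59259 / 173.76194 ≈ -1.408

-1.408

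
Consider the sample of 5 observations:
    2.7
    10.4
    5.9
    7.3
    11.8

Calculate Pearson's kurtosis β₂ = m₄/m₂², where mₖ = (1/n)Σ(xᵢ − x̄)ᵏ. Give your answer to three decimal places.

1.743

x̄ = 7.6200
Σ(xᵢ − x̄)² = 52.4680 ⇒ m₂ = 10.49360
Σ(xᵢ − x̄)⁴ = 959.7253 ⇒ m₄ = 191.94507
m₂² = 110.11564
β₂ = m₄/m₂² = 191.94507 / 110.11564 ≈ 1.743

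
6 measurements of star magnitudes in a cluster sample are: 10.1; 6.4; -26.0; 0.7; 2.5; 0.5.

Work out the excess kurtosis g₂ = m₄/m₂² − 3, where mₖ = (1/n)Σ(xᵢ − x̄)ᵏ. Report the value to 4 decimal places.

0.6626

x̄ = -0.9667
Σ(xᵢ − x̄)² = 820.3533 ⇒ m₂ = 136.72556
Σ(xᵢ − x̄)⁴ = 410813.4388 ⇒ m₄ = 68468.90646
m₂² = 18693.87754
g₂ = m₄/m₂² − 3 = 3.66264 − 3 ≈ 0.6626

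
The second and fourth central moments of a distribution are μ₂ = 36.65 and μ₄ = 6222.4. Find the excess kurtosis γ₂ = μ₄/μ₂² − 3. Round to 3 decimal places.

μ₂² = 36.65² = 1343.22250
μ₄/μ₂² = 6222.4 / 1343.22250 = 4.63244
γ₂ = 4.63244 − 3 ≈ 1.632

1.632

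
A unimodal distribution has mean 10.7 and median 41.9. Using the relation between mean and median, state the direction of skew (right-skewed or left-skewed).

left-skewed

mean − median = 10.7 − 41.9 = -31.2
mean < median ⇒ the longer tail is on the left ⇒ left-skewed (negatively skewed).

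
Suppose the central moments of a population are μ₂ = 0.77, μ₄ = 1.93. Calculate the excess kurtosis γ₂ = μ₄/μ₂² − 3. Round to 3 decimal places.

μ₂² = 0.77² = 0.59290
μ₄/μ₂² = 1.93 / 0.59290 = 3.25519
γ₂ = 3.25519 − 3 ≈ 0.255

0.255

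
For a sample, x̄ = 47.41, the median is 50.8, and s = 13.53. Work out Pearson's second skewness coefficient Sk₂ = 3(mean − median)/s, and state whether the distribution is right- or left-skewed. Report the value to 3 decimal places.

-0.752, left-skewed

Sk₂ = 3(47.41 − 50.8) / 13.53 = 3 × -3.3900 / 13.53
    = -10.1700 / 13.53 ≈ -0.752
Sk₂ < 0 ⇒ mean < median ⇒ left-skewed (negative skew).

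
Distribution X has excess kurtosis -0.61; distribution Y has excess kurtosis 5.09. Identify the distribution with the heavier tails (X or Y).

Higher excess kurtosis ⇒ heavier tails relative to the normal distribution.
-0.61 vs 5.09: the larger is 5.09, so Y has heavier tails. (Y is leptokurtic — heavier-than-normal tails; the other is platykurtic.)

Y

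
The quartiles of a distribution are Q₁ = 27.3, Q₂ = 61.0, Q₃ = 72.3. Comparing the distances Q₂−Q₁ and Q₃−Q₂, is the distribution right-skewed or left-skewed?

Q₂ − Q₁ = 33.7;  Q₃ − Q₂ = 11.3
Q₂ − Q₁ > Q₃ − Q₂ ⇒ the lower half is more spread out ⇒ left-skewed.

left-skewed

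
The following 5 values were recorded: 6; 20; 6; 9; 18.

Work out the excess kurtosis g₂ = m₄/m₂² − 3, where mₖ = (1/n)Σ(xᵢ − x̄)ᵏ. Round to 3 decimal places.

x̄ = 11.8000
Σ(xᵢ − x̄)² = 180.8000 ⇒ m₂ = 36.16000
Σ(xᵢ − x̄)⁴ = 8323.6160 ⇒ m₄ = 1664.72320
m₂² = 1307.54560
g₂ = m₄/m₂² − 3 = 1.27317 − 3 ≈ -1.727

-1.727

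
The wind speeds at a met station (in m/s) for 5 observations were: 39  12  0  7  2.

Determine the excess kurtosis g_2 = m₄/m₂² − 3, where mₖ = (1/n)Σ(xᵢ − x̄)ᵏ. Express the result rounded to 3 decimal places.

-0.175

x̄ = 12.0000
Σ(xᵢ − x̄)² = 998.0000 ⇒ m₂ = 199.60000
Σ(xᵢ − x̄)⁴ = 562802.0000 ⇒ m₄ = 112560.40000
m₂² = 39840.16000
g_2 = m₄/m₂² − 3 = 2.82530 − 3 ≈ -0.175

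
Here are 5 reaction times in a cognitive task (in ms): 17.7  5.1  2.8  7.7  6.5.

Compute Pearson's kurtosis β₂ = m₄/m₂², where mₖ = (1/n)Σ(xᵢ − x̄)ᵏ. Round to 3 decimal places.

x̄ = 7.9600
Σ(xᵢ − x̄)² = 131.8720 ⇒ m₂ = 26.37440
Σ(xᵢ − x̄)⁴ = 9780.2382 ⇒ m₄ = 1956.04765
m₂² = 695.60898
β₂ = m₄/m₂² = 1956.04765 / 695.60898 ≈ 2.812

2.812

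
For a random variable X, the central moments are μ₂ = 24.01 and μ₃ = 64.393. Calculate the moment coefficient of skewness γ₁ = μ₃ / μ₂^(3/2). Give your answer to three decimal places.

σ = √μ₂ = √24.01 = 4.90000
σ³ = μ₂^(3/2) = 117.64900
γ₁ = μ₃/σ³ = 64.393 / 117.64900 ≈ 0.547

0.547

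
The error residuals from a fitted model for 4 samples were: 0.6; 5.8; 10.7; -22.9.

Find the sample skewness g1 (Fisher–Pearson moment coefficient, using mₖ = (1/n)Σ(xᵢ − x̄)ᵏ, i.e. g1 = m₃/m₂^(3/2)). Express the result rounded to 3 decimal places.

x̄ = (0.6 + 5.8 + 10.7 - 22.9) / 4 = -1.4500
deviations (xᵢ − x̄): 2.0500, 7.2500, 12.1500, -21.4500
Σ(xᵢ − x̄)² = 664.4900 ⇒ m₂ = 664.4900/4 = 166.12250
Σ(xᵢ − x̄)³ = -7685.8920 ⇒ m₃ = -7685.8920/4 = -1921.47300
m₂^(3/2) = 166.12250^(1.5) = 2141.12828
g1 = m₃ / m₂^(3/2) = -1921.47300 / 2141.12828 ≈ -0.897

-0.897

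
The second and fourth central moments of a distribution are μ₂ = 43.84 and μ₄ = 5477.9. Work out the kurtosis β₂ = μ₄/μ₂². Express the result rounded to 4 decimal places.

μ₂² = 43.84² = 1921.94560
μ₄/μ₂² = 5477.9 / 1921.94560 = 2.85018
β₂ ≈ 2.8502

2.8502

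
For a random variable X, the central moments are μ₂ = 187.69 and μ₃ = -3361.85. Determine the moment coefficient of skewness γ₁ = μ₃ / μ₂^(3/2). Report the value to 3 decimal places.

σ = √μ₂ = √187.69 = 13.70000
σ³ = μ₂^(3/2) = 2571.35300
γ₁ = μ₃/σ³ = -3361.85 / 2571.35300 ≈ -1.307

-1.307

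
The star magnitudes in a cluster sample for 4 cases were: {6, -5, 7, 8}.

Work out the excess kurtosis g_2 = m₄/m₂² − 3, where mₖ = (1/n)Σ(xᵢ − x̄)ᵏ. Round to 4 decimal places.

x̄ = 4.0000
Σ(xᵢ − x̄)² = 110.0000 ⇒ m₂ = 27.50000
Σ(xᵢ − x̄)⁴ = 6914.0000 ⇒ m₄ = 1728.50000
m₂² = 756.25000
g_2 = m₄/m₂² − 3 = 2.28562 − 3 ≈ -0.7144

-0.7144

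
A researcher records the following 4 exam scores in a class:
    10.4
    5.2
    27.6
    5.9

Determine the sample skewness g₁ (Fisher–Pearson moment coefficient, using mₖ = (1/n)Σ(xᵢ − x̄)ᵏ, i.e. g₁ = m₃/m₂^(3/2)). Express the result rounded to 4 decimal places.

x̄ = (10.4 + 5.2 + 27.6 + 5.9) / 4 = 12.2750
deviations (xᵢ − x̄): -1.8750, -7.0750, 15.3250, -6.3750
Σ(xᵢ − x̄)² = 329.0675 ⇒ m₂ = 329.0675/4 = 82.26688
Σ(xᵢ − x̄)³ = 2979.3431 ⇒ m₃ = 2979.3431/4 = 744.83578
m₂^(3/2) = 82.26688^(1.5) = 746.16951
g₁ = m₃ / m₂^(3/2) = 744.83578 / 746.16951 ≈ 0.9982

0.9982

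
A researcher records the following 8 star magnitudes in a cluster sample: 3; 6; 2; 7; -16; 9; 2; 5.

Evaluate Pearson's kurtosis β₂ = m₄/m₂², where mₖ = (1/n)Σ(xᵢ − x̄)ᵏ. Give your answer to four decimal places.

5.0747

x̄ = 2.2500
Σ(xᵢ − x̄)² = 423.5000 ⇒ m₂ = 52.93750
Σ(xᵢ − x̄)⁴ = 113770.9063 ⇒ m₄ = 14221.36328
m₂² = 2802.37891
β₂ = m₄/m₂² = 14221.36328 / 2802.37891 ≈ 5.0747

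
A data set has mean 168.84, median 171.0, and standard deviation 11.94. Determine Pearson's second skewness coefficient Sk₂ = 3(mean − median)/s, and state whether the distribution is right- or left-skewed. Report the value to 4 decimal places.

Sk₂ = 3(168.84 − 171.0) / 11.94 = 3 × -2.1600 / 11.94
    = -6.4800 / 11.94 ≈ -0.5427
Sk₂ < 0 ⇒ mean < median ⇒ left-skewed (negative skew).

-0.5427, left-skewed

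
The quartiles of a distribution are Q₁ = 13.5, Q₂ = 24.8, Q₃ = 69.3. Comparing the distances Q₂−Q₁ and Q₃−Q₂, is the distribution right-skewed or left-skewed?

right-skewed

Q₂ − Q₁ = 11.3;  Q₃ − Q₂ = 44.5
Q₃ − Q₂ > Q₂ − Q₁ ⇒ the upper half is more spread out ⇒ right-skewed.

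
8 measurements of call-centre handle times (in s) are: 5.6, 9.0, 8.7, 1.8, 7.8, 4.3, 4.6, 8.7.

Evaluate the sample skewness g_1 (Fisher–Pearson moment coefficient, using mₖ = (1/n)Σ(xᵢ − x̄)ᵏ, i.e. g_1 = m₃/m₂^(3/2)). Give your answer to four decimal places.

-0.4621

x̄ = (5.6 + 9.0 + 8.7 + 1.8 + 7.8 + 4.3 + 4.6 + 8.7) / 8 = 6.3125
deviations (xᵢ − x̄): -0.7125, 2.6875, 2.3875, -4.5125, 1.4875, -2.0125, -1.7125, 2.3875
Σ(xᵢ − x̄)² = 48.6887 ⇒ m₂ = 48.6887/8 = 6.08609
Σ(xᵢ − x̄)³ = -55.5008 ⇒ m₃ = -55.5008/8 = -6.93761
m₂^(3/2) = 6.08609^(1.5) = 15.01440
g_1 = m₃ / m₂^(3/2) = -6.93761 / 15.01440 ≈ -0.4621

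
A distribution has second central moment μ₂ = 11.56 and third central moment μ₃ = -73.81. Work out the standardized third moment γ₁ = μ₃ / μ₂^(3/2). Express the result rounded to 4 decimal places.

σ = √μ₂ = √11.56 = 3.40000
σ³ = μ₂^(3/2) = 39.30400
γ₁ = μ₃/σ³ = -73.81 / 39.30400 ≈ -1.8779

-1.8779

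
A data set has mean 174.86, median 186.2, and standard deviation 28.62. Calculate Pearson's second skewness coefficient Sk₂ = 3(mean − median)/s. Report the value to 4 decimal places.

-1.1887

Sk₂ = 3(174.86 − 186.2) / 28.62 = 3 × -11.3400 / 28.62
    = -34.0200 / 28.62 ≈ -1.1887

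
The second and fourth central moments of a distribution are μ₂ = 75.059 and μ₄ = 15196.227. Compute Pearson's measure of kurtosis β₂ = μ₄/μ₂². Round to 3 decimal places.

2.697

μ₂² = 75.059² = 5633.85348
μ₄/μ₂² = 15196.227 / 5633.85348 = 2.69731
β₂ ≈ 2.697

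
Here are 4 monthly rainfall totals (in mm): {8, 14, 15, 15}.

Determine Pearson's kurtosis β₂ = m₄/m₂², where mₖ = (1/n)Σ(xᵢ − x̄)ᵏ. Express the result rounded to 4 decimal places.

x̄ = 13.0000
Σ(xᵢ − x̄)² = 34.0000 ⇒ m₂ = 8.50000
Σ(xᵢ − x̄)⁴ = 658.0000 ⇒ m₄ = 164.50000
m₂² = 72.25000
β₂ = m₄/m₂² = 164.50000 / 72.25000 ≈ 2.2768

2.2768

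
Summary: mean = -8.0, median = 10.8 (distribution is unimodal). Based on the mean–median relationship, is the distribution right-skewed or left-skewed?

left-skewed

mean − median = -8.0 − 10.8 = -18.8
mean < median ⇒ the longer tail is on the left ⇒ left-skewed (negatively skewed).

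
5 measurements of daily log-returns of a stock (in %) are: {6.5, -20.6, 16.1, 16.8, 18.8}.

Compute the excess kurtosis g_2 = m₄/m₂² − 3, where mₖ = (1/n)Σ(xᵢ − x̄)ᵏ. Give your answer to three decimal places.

-0.189

x̄ = 7.5200
Σ(xᵢ − x̄)² = 1078.7480 ⇒ m₂ = 215.74960
Σ(xᵢ − x̄)⁴ = 654287.3374 ⇒ m₄ = 130857.46748
m₂² = 46547.88990
g_2 = m₄/m₂² − 3 = 2.81124 − 3 ≈ -0.189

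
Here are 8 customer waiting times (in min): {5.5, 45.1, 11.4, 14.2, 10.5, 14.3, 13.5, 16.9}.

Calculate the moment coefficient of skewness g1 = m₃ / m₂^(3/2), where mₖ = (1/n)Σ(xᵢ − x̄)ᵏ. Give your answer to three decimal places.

1.900

x̄ = (5.5 + 45.1 + 11.4 + 14.2 + 10.5 + 14.3 + 13.5 + 16.9) / 8 = 16.4250
deviations (xᵢ − x̄): -10.9250, 28.6750, -5.0250, -2.2250, -5.9250, -2.1250, -2.9250, 0.4750
Σ(xᵢ − x̄)² = 1020.2150 ⇒ m₂ = 1020.2150/8 = 127.52688
Σ(xᵢ − x̄)³ = 21893.8058 ⇒ m₃ = 21893.8058/8 = 2736.72572
m₂^(3/2) = 127.52688^(1.5) = 1440.13291
g1 = m₃ / m₂^(3/2) = 2736.72572 / 1440.13291 ≈ 1.900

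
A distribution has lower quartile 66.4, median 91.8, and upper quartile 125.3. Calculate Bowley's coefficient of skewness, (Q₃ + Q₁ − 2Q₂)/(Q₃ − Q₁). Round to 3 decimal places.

numerator: Q₃ + Q₁ − 2Q₂ = 125.3 + 66.4 − 2×91.8 = 8.1000
denominator: Q₃ − Q₁ = 125.3 − 66.4 = 58.9000
Bowley skewness = 8.1000 / 58.9000 ≈ 0.138

0.138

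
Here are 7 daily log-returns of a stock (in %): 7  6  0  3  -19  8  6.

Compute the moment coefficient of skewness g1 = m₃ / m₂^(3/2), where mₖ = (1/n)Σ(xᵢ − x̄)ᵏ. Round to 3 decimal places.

-1.720

x̄ = (7 + 6 + 0 + 3 - 19 + 8 + 6) / 7 = 1.5714
deviations (xᵢ − x̄): 5.4286, 4.4286, -1.5714, 1.4286, -20.5714, 6.4286, 4.4286
Σ(xᵢ − x̄)² = 537.7143 ⇒ m₂ = 537.7143/7 = 76.81633
Σ(xᵢ − x̄)³ = -8107.1020 ⇒ m₃ = -8107.1020/7 = -1158.15743
m₂^(3/2) = 76.81633^(1.5) = 673.25611
g1 = m₃ / m₂^(3/2) = -1158.15743 / 673.25611 ≈ -1.720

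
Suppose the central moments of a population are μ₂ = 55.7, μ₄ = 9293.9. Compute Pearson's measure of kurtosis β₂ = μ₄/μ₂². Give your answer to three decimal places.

μ₂² = 55.7² = 3102.49000
μ₄/μ₂² = 9293.9 / 3102.49000 = 2.99563
β₂ ≈ 2.996

2.996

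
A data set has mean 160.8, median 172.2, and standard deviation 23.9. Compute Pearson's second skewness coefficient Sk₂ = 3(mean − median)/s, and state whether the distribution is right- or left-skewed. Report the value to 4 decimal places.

-1.4310, left-skewed

Sk₂ = 3(160.8 − 172.2) / 23.9 = 3 × -11.4000 / 23.9
    = -34.2000 / 23.9 ≈ -1.4310
Sk₂ < 0 ⇒ mean < median ⇒ left-skewed (negative skew).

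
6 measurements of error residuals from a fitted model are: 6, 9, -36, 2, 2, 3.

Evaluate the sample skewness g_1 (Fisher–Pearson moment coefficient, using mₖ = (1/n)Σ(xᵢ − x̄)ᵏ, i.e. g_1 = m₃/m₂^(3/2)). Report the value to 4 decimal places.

-1.6793

x̄ = (6 + 9 - 36 + 2 + 2 + 3) / 6 = -2.3333
deviations (xᵢ − x̄): 8.3333, 11.3333, -33.6667, 4.3333, 4.3333, 5.3333
Σ(xᵢ − x̄)² = 1397.3333 ⇒ m₂ = 1397.3333/6 = 232.88889
Σ(xᵢ − x̄)³ = -35810.4444 ⇒ m₃ = -35810.4444/6 = -5968.40741
m₂^(3/2) = 232.88889^(1.5) = 3554.04689
g_1 = m₃ / m₂^(3/2) = -5968.40741 / 3554.04689 ≈ -1.6793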